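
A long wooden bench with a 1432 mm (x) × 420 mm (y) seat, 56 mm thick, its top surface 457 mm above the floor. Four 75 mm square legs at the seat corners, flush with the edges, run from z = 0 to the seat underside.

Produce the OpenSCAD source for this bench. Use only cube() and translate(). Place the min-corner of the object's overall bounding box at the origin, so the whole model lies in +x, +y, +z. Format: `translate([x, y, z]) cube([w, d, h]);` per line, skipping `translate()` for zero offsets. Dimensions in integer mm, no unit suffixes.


// leg_h = 457 − 56 = 401
translate([0, 0, 401]) cube([1432, 420, 56]);
cube([75, 75, 401]);
translate([0, 345, 0]) cube([75, 75, 401]);
translate([1357, 0, 0]) cube([75, 75, 401]);
translate([1357, 345, 0]) cube([75, 75, 401]);


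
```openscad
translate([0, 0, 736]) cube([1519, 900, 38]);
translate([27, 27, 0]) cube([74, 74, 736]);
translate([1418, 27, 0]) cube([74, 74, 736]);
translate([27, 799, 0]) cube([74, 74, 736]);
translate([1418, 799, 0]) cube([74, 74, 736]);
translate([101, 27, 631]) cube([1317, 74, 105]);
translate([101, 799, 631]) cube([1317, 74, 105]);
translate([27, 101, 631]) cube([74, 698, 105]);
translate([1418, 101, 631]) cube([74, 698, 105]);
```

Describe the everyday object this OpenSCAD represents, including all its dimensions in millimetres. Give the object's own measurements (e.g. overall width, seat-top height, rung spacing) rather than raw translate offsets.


A rectangular dining table. The top is 1519×900×38 mm with its upper surface at z = 774 mm. It stands on four 74×74 mm square legs, each inset 27 mm from the nearest pair of top edges, running from the floor to the underside of the top. Four apron rails, 74 mm thick and 105 mm tall, run between adjacent legs with their top edges flush with the underside of the top and their outer faces flush with the legs' outer faces.


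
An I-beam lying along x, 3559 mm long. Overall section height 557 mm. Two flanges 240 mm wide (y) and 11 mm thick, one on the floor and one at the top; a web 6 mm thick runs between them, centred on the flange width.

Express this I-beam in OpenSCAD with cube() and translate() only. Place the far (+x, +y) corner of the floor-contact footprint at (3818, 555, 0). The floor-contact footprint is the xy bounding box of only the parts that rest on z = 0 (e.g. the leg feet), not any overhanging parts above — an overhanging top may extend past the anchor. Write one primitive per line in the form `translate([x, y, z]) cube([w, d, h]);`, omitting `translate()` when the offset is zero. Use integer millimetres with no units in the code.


translate([259, 315, 0]) cube([3559, 240, 11]);
translate([259, 432, 11]) cube([3559, 6, 535]);
translate([259, 315, 546]) cube([3559, 240, 11]);


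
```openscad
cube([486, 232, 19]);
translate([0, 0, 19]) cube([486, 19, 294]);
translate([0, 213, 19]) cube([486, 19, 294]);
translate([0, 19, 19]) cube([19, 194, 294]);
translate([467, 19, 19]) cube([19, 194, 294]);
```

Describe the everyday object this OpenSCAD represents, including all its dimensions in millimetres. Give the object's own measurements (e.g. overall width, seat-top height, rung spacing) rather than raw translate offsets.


An open-topped rectangular box: outside dimensions 486×232×313 mm, with a uniform wall and base thickness of 19 mm. The base is a full 486×232 slab on the floor; four walls sit on top of the base. The front and back walls (the −y and +y sides) span the full width; the two side walls fit between them.


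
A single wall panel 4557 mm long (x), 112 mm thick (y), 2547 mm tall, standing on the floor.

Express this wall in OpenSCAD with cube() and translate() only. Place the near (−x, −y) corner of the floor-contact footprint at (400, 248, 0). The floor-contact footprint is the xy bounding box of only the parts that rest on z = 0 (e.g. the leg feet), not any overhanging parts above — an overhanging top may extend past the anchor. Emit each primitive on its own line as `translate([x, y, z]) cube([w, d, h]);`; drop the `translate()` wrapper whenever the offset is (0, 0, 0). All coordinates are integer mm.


translate([400, 248, 0]) cube([4557, 112, 2547]);


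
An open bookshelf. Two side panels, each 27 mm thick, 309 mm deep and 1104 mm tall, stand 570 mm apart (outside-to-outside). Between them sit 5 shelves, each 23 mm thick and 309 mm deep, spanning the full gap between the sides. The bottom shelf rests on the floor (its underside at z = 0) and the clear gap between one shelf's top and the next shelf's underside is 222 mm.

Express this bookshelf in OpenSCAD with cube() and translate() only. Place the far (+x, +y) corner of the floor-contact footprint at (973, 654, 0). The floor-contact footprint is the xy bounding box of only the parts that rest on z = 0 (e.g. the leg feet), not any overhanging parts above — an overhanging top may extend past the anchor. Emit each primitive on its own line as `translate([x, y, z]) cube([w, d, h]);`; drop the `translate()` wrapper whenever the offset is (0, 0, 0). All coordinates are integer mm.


translate([403, 345, 0]) cube([27, 309, 1104]);
translate([946, 345, 0]) cube([27, 309, 1104]);
translate([430, 345, 0]) cube([516, 309, 23]);
translate([430, 345, 245]) cube([516, 309, 23]);
translate([430, 345, 490]) cube([516, 309, 23]);
translate([430, 345, 735]) cube([516, 309, 23]);
translate([430, 345, 980]) cube([516, 309, 23]);


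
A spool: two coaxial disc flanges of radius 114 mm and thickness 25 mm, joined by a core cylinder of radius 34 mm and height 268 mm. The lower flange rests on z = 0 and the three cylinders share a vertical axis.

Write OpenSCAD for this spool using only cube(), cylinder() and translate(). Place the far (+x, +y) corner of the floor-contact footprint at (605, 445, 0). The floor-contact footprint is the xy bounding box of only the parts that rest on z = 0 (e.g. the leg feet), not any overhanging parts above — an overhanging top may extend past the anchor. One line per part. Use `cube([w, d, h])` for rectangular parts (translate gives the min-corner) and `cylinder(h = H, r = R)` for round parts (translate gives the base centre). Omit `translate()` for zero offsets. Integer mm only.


translate([491, 331, 0]) cylinder(h = 25, r = 114);
translate([491, 331, 25]) cylinder(h = 268, r = 34);
translate([491, 331, 293]) cylinder(h = 25, r = 114);


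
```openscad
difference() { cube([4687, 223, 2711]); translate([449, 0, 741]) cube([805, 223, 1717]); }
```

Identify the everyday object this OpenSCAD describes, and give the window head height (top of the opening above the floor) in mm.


A wall with a window opening. The window head height is 2458 mm.

A wall with a rectangular opening subtracted — a window. Sill at z = 741, opening 1717 mm tall, so the head is at 741 + 1717 = 2458 mm.


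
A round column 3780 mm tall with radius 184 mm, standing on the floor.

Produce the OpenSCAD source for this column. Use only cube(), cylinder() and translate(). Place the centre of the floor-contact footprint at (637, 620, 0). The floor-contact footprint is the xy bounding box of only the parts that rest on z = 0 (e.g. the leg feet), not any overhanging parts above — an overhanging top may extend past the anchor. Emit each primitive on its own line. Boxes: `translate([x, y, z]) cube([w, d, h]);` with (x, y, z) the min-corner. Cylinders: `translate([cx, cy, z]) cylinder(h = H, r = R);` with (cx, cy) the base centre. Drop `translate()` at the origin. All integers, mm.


translate([637, 620, 0]) cylinder(h = 3780, r = 184);


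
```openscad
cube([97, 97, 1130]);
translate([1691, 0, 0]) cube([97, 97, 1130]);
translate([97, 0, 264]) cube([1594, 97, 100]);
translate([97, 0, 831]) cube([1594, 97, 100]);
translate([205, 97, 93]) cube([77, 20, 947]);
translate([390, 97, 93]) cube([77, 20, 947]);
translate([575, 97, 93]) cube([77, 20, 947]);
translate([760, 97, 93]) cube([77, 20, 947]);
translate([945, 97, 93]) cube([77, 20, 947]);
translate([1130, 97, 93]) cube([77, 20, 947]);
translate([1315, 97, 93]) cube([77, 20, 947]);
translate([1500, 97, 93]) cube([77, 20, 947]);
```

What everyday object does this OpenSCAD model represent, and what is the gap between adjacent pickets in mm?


A fence section. The picket gap is 108 mm.

Two posts, two rails, 8 pickets — a fence section. Span 1594 mm holds 8 pickets of 77 mm with 9 equal gaps: ⌊(1594 − 8·77) / 9⌋ = 108 mm.


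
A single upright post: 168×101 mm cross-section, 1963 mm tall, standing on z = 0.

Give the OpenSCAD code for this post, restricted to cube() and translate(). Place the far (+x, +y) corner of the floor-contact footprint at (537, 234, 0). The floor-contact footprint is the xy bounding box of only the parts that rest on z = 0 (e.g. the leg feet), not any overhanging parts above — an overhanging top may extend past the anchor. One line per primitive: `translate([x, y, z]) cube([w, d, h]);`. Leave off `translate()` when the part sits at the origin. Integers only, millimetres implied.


translate([369, 133, 0]) cube([168, 101, 1963]);


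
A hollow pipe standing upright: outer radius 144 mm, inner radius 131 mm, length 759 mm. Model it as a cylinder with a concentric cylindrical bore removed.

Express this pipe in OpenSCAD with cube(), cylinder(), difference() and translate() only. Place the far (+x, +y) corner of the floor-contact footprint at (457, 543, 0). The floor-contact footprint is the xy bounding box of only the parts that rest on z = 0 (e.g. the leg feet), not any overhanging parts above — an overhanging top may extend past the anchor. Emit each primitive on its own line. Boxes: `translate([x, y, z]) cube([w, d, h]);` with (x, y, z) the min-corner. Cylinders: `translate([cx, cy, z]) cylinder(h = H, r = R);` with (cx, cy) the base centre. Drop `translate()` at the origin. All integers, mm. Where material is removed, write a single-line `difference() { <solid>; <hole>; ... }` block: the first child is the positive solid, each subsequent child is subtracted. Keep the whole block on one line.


difference() { translate([313, 399, 0]) cylinder(h = 759, r = 144); translate([313, 399, 0]) cylinder(h = 759, r = 131); }


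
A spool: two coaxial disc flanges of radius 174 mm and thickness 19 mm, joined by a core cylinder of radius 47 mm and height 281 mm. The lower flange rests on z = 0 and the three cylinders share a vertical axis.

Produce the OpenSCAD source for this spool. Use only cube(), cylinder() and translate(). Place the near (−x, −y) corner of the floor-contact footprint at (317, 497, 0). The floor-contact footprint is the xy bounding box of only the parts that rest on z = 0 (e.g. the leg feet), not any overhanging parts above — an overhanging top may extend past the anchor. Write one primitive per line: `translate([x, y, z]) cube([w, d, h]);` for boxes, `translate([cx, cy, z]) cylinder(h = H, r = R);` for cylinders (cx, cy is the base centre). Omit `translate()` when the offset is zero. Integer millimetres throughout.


translate([491, 671, 0]) cylinder(h = 19, r = 174);
translate([491, 671, 19]) cylinder(h = 281, r = 47);
translate([491, 671, 300]) cylinder(h = 19, r = 174);


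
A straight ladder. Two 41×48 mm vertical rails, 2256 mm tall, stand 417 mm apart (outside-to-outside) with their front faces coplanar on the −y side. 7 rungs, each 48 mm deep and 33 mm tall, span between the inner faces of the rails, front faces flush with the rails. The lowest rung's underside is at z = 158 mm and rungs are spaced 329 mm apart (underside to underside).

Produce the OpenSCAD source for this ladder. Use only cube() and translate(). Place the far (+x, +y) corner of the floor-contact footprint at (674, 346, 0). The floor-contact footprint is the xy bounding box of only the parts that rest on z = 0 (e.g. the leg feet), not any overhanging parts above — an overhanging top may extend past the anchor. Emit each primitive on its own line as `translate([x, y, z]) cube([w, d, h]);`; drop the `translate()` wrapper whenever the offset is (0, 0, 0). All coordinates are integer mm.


translate([257, 298, 0]) cube([41, 48, 2256]);
translate([633, 298, 0]) cube([41, 48, 2256]);
translate([298, 298, 158]) cube([335, 48, 33]);
translate([298, 298, 487]) cube([335, 48, 33]);
translate([298, 298, 816]) cube([335, 48, 33]);
translate([298, 298, 1145]) cube([335, 48, 33]);
translate([298, 298, 1474]) cube([335, 48, 33]);
translate([298, 298, 1803]) cube([335, 48, 33]);
translate([298, 298, 2132]) cube([335, 48, 33]);


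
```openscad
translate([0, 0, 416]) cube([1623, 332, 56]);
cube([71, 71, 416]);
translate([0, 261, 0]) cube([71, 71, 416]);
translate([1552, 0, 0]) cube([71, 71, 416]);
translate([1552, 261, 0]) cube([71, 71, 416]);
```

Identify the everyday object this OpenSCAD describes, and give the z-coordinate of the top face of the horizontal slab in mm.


A bench. The seat-top height is 472 mm.

A long slab on four corner posts — a bench. The slab sits at z = 416 with thickness 56, so the top is 416 + 56 = 472 mm.


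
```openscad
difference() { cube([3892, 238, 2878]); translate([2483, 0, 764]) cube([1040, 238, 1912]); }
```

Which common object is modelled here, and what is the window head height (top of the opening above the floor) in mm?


A wall with a window opening. The window head height is 2676 mm.

A wall with a rectangular opening subtracted — a window. Sill at z = 764, opening 1912 mm tall, so the head is at 764 + 1912 = 2676 mm.


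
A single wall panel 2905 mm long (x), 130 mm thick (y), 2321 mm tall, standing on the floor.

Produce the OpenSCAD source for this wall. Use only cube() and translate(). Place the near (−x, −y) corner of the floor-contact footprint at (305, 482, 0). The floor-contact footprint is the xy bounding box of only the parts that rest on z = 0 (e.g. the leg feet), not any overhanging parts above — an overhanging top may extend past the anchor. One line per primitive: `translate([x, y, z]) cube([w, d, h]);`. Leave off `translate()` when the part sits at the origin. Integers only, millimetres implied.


translate([305, 482, 0]) cube([2905, 130, 2321]);


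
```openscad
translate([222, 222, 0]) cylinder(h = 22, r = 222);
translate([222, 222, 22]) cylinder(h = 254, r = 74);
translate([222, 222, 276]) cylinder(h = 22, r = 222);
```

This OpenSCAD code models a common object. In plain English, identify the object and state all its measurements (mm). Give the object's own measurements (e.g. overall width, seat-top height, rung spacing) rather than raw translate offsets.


A spool: two coaxial disc flanges of radius 222 mm and thickness 22 mm, joined by a core cylinder of radius 74 mm and height 254 mm. The lower flange rests on z = 0 and the three cylinders share a vertical axis.


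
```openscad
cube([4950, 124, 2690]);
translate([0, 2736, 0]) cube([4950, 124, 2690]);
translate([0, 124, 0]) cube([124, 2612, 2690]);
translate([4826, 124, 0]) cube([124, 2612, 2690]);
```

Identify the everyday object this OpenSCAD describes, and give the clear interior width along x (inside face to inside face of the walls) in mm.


A house (or room) frame. The interior width is 4702 mm.

Four 2690 mm walls enclosing a rectangle with no floor or roof — a room or house frame. Outside width is 4950 mm and wall thickness is 124 mm, so the interior width is 4950 − 2 × 124 = 4702 mm.


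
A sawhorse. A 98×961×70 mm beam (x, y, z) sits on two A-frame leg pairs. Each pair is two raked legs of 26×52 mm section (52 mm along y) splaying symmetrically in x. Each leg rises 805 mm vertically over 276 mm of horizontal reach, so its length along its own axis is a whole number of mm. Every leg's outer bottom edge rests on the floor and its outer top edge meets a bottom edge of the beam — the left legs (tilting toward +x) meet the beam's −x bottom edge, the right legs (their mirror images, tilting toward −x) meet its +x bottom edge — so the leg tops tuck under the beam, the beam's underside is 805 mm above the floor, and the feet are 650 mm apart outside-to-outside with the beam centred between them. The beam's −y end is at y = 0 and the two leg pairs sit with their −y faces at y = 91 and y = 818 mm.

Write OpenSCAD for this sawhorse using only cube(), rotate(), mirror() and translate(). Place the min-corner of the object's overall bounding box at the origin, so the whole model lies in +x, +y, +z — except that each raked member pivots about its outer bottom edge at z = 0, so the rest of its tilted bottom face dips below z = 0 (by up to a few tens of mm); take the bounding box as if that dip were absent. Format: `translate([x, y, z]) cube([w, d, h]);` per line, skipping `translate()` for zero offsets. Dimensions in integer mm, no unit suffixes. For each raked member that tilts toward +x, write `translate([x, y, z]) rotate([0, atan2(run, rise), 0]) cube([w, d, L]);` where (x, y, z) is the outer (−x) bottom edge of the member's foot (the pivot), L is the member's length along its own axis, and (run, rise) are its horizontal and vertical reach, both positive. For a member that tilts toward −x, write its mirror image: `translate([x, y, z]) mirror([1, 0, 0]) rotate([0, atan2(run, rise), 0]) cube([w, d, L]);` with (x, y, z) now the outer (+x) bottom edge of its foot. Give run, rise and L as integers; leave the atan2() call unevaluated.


translate([276, 0, 805]) cube([98, 961, 70]);
translate([0, 91, 0]) rotate([0, atan2(276, 805), 0]) cube([26, 52, 851]);
translate([650, 91, 0]) mirror([1, 0, 0]) rotate([0, atan2(276, 805), 0]) cube([26, 52, 851]);
translate([0, 818, 0]) rotate([0, atan2(276, 805), 0]) cube([26, 52, 851]);
translate([650, 818, 0]) mirror([1, 0, 0]) rotate([0, atan2(276, 805), 0]) cube([26, 52, 851]);


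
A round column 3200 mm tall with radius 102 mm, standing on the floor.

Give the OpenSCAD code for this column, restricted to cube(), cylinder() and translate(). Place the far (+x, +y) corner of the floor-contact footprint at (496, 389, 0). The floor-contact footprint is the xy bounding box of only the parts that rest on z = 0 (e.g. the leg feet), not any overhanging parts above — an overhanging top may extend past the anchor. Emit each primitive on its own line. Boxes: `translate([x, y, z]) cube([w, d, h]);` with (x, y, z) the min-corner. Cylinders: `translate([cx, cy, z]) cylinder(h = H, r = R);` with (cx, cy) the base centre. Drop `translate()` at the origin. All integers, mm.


translate([394, 287, 0]) cylinder(h = 3200, r = 102);


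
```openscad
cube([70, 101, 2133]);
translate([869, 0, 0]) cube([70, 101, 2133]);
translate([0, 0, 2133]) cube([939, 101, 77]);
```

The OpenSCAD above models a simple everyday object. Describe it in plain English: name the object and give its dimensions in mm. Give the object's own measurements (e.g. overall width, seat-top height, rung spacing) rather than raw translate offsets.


A door frame. The clear opening is 799 mm wide and 2133 mm high. Two 70 mm wide jambs, 101 mm deep, stand either side of the opening from the floor to the top of the opening. A 77 mm thick head sits across the top of both jambs, spanning the full outside width of the frame.


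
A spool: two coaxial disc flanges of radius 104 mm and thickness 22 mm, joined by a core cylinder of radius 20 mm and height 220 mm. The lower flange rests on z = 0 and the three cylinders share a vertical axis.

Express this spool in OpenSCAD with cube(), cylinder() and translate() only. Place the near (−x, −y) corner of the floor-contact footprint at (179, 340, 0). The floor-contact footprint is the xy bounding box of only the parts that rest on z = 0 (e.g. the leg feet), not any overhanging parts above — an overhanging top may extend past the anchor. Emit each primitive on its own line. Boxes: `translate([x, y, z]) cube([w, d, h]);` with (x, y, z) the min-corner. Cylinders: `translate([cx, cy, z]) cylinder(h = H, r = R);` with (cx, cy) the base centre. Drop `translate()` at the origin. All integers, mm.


translate([283, 444, 0]) cylinder(h = 22, r = 104);
translate([283, 444, 22]) cylinder(h = 220, r = 20);
translate([283, 444, 242]) cylinder(h = 22, r = 104);


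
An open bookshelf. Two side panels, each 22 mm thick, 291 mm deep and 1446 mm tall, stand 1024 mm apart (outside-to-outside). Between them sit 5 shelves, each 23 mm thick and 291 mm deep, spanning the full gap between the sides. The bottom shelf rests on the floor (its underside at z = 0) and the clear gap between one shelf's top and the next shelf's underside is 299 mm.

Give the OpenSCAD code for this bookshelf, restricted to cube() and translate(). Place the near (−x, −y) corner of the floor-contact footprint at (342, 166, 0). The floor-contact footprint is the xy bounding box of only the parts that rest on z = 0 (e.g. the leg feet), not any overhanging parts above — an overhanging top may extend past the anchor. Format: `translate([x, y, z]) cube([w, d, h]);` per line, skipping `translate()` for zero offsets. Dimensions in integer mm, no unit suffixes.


translate([342, 166, 0]) cube([22, 291, 1446]);
translate([1344, 166, 0]) cube([22, 291, 1446]);
translate([364, 166, 0]) cube([980, 291, 23]);
translate([364, 166, 322]) cube([980, 291, 23]);
translate([364, 166, 644]) cube([980, 291, 23]);
translate([364, 166, 966]) cube([980, 291, 23]);
translate([364, 166, 1288]) cube([980, 291, 23]);


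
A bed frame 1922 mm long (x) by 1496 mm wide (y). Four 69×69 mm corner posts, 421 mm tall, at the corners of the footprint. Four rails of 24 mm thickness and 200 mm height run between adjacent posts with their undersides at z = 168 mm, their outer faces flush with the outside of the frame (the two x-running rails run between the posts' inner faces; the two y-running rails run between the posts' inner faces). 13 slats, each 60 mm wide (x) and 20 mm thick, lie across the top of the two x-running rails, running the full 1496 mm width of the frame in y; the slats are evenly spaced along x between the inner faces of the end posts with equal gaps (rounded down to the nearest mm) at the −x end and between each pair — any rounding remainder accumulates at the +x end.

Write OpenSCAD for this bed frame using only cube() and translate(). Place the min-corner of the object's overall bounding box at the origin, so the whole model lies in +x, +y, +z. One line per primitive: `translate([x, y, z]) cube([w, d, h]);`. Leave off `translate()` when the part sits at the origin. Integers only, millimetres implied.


// slat z = rail_z + rail_h = 168 + 200 = 368
// slat gap = ⌊(1784 − 13·60) / 14⌋ = 71
cube([69, 69, 421]);
translate([0, 1427, 0]) cube([69, 69, 421]);
translate([1853, 0, 0]) cube([69, 69, 421]);
translate([1853, 1427, 0]) cube([69, 69, 421]);
translate([69, 0, 168]) cube([1784, 24, 200]);
translate([69, 1472, 168]) cube([1784, 24, 200]);
translate([0, 69, 168]) cube([24, 1358, 200]);
translate([1898, 69, 168]) cube([24, 1358, 200]);
translate([140, 0, 368]) cube([60, 1496, 20]);
translate([271, 0, 368]) cube([60, 1496, 20]);
translate([402, 0, 368]) cube([60, 1496, 20]);
translate([533, 0, 368]) cube([60, 1496, 20]);
translate([664, 0, 368]) cube([60, 1496, 20]);
translate([795, 0, 368]) cube([60, 1496, 20]);
translate([926, 0, 368]) cube([60, 1496, 20]);
translate([1057, 0, 368]) cube([60, 1496, 20]);
translate([1188, 0, 368]) cube([60, 1496, 20]);
translate([1319, 0, 368]) cube([60, 1496, 20]);
translate([1450, 0, 368]) cube([60, 1496, 20]);
translate([1581, 0, 368]) cube([60, 1496, 20]);
translate([1712, 0, 368]) cube([60, 1496, 20]);


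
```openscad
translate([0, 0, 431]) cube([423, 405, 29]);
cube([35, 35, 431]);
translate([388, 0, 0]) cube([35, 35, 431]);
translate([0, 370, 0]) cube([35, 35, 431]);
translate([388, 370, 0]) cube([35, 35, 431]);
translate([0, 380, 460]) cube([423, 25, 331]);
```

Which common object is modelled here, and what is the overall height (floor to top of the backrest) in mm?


A chair. The overall height is 791 mm.

A slab on four corner posts with a tall panel at the back — a chair. The seat slab sits at z = 431 with thickness 29, and the 331 mm backrest starts at the seat top, so the overall height is 431 + 29 + 331 = 791 mm.


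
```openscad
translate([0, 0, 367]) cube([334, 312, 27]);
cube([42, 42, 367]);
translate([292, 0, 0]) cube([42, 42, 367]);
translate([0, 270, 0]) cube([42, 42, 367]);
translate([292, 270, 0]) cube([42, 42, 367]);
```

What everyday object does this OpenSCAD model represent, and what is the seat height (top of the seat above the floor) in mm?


A stool. The seat height is 394 mm.

A 334×312×27 slab at z = 367 on four corner posts — a stool. The seat top is 367 + 27 = 394 mm.


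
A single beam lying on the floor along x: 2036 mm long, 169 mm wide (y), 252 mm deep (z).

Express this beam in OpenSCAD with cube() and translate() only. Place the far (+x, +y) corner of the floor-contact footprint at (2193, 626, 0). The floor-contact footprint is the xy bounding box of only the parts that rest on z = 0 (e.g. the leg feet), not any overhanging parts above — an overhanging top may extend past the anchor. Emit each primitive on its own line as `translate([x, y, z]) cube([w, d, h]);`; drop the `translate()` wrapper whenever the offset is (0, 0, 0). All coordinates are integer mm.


translate([157, 457, 0]) cube([2036, 169, 252]);


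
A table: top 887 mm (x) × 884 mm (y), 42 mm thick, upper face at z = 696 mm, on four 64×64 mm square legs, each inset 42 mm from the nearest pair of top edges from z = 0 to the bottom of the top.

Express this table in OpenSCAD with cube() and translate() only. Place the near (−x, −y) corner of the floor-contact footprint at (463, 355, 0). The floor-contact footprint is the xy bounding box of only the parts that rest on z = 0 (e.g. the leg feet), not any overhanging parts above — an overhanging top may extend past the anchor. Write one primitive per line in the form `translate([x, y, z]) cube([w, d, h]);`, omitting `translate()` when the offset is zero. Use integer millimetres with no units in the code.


// leg_h = 696 - 42 = 654
translate([421, 313, 654]) cube([887, 884, 42]);
translate([463, 355, 0]) cube([64, 64, 654]);
translate([1202, 355, 0]) cube([64, 64, 654]);
translate([463, 1091, 0]) cube([64, 64, 654]);
translate([1202, 1091, 0]) cube([64, 64, 654]);


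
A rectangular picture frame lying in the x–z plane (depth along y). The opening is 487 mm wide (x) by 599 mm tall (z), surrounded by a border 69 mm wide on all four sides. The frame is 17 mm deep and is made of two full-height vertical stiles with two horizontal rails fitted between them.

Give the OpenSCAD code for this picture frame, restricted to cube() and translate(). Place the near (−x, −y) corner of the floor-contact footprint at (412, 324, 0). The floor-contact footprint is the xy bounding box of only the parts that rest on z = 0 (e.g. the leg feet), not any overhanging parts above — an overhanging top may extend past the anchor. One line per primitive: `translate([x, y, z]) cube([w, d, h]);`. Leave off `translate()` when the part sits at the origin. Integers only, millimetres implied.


translate([412, 324, 0]) cube([69, 17, 737]);
translate([968, 324, 0]) cube([69, 17, 737]);
translate([481, 324, 0]) cube([487, 17, 69]);
translate([481, 324, 668]) cube([487, 17, 69]);


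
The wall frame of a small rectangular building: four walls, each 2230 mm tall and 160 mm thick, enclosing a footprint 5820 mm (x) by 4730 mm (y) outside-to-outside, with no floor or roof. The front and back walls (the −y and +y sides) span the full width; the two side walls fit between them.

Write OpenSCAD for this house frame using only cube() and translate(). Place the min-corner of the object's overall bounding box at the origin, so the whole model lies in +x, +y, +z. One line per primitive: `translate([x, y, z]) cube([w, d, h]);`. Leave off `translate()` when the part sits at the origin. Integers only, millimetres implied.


cube([5820, 160, 2230]);
translate([0, 4570, 0]) cube([5820, 160, 2230]);
translate([0, 160, 0]) cube([160, 4410, 2230]);
translate([5660, 160, 0]) cube([160, 4410, 2230]);


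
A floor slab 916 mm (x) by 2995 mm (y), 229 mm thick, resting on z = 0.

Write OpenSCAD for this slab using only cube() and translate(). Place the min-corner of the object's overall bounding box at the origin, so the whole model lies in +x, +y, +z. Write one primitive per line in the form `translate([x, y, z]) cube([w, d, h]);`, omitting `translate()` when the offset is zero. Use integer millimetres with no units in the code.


cube([916, 2995, 229]);


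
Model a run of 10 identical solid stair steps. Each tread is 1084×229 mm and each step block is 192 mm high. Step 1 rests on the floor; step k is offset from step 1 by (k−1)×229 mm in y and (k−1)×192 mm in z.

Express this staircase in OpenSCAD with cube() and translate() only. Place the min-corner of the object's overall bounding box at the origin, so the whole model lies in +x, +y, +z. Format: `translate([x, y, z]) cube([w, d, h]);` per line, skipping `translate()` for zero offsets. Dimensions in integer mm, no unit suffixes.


cube([1084, 229, 192]);
translate([0, 229, 192]) cube([1084, 229, 192]);
translate([0, 458, 384]) cube([1084, 229, 192]);
translate([0, 687, 576]) cube([1084, 229, 192]);
translate([0, 916, 768]) cube([1084, 229, 192]);
translate([0, 1145, 960]) cube([1084, 229, 192]);
translate([0, 1374, 1152]) cube([1084, 229, 192]);
translate([0, 1603, 1344]) cube([1084, 229, 192]);
translate([0, 1832, 1536]) cube([1084, 229, 192]);
translate([0, 2061, 1728]) cube([1084, 229, 192]);


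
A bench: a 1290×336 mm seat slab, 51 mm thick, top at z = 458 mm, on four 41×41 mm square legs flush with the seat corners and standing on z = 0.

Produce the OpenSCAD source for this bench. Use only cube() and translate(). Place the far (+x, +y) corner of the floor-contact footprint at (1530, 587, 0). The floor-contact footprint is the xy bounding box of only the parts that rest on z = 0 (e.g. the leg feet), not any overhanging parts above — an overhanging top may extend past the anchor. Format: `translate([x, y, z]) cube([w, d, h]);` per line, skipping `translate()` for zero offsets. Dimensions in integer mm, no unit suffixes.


translate([240, 251, 407]) cube([1290, 336, 51]);
translate([240, 251, 0]) cube([41, 41, 407]);
translate([240, 546, 0]) cube([41, 41, 407]);
translate([1489, 251, 0]) cube([41, 41, 407]);
translate([1489, 546, 0]) cube([41, 41, 407]);


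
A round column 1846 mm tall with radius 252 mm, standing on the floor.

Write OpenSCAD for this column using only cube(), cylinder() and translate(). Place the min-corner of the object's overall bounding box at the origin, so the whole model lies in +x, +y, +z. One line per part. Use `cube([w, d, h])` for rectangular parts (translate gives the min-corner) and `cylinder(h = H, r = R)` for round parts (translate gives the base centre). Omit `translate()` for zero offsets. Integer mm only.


translate([252, 252, 0]) cylinder(h = 1846, r = 252);


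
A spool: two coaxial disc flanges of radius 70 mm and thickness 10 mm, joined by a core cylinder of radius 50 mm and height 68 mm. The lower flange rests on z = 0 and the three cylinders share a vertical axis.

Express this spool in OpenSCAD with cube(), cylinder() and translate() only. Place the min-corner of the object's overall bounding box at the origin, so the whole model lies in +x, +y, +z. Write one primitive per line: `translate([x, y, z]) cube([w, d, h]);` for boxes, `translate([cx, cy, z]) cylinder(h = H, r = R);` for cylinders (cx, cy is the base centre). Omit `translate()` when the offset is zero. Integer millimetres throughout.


translate([70, 70, 0]) cylinder(h = 10, r = 70);
translate([70, 70, 10]) cylinder(h = 68, r = 50);
translate([70, 70, 78]) cylinder(h = 10, r = 70);


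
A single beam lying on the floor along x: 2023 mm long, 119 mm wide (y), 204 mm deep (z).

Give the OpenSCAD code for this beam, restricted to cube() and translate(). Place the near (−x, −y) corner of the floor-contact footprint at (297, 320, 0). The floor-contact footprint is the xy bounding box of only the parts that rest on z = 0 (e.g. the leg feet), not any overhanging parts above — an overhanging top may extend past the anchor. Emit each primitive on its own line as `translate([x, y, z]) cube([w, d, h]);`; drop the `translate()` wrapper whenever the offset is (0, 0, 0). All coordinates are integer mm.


translate([297, 320, 0]) cube([2023, 119, 204]);


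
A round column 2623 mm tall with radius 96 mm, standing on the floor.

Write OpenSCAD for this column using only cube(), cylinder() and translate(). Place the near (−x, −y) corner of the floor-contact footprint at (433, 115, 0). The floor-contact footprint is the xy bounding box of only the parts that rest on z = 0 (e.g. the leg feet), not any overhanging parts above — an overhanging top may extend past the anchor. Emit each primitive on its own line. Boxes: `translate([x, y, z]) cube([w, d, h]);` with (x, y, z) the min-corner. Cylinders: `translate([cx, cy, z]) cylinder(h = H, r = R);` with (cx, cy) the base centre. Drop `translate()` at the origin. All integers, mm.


translate([529, 211, 0]) cylinder(h = 2623, r = 96);


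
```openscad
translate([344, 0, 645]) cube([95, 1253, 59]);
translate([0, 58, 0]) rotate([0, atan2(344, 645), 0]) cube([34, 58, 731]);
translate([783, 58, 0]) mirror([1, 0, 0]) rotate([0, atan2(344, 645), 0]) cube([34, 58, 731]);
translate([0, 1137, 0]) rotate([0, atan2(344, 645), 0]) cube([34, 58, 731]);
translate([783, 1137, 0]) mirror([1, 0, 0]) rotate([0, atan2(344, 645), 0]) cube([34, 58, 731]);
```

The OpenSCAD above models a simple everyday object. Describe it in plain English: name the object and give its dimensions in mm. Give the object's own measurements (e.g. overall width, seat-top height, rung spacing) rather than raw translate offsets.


A sawhorse. A 95×1253×59 mm beam (x, y, z) sits on two A-frame leg pairs. Each pair is two raked legs of 34×58 mm section (58 mm along y) splaying symmetrically in x. Each leg rises 645 mm vertically over 344 mm of horizontal reach and is 731 mm long along its own axis. Every leg's outer bottom edge rests on the floor and its outer top edge meets a bottom edge of the beam — the left legs (tilting toward +x) meet the beam's −x bottom edge, the right legs (their mirror images, tilting toward −x) meet its +x bottom edge — so the leg tops tuck under the beam, the beam's underside is 645 mm above the floor, and the feet are 783 mm apart outside-to-outside with the beam centred between them. The two leg pairs are set in 58 mm from either end of the beam.


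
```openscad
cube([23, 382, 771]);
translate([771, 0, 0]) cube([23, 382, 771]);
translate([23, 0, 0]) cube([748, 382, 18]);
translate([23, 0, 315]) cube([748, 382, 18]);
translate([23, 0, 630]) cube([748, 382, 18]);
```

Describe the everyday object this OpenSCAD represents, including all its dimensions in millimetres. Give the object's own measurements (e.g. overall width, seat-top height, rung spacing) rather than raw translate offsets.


An open bookshelf. Two side panels, each 23 mm thick, 382 mm deep and 771 mm tall, stand 794 mm apart (outside-to-outside). Between them sit 3 shelves, each 18 mm thick and 382 mm deep, spanning the full gap between the sides. The bottom shelf rests on the floor (its underside at z = 0) and the clear gap between one shelf's top and the next shelf's underside is 297 mm.


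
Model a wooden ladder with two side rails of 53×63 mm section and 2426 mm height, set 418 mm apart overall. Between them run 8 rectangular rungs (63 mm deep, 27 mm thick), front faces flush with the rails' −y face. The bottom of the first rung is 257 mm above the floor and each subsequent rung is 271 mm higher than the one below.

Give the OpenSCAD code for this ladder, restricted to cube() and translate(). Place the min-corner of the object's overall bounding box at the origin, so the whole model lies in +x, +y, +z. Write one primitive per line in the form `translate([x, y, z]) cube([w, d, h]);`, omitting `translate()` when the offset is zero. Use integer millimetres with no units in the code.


cube([53, 63, 2426]);
translate([365, 0, 0]) cube([53, 63, 2426]);
translate([53, 0, 257]) cube([312, 63, 27]);
translate([53, 0, 528]) cube([312, 63, 27]);
translate([53, 0, 799]) cube([312, 63, 27]);
translate([53, 0, 1070]) cube([312, 63, 27]);
translate([53, 0, 1341]) cube([312, 63, 27]);
translate([53, 0, 1612]) cube([312, 63, 27]);
translate([53, 0, 1883]) cube([312, 63, 27]);
translate([53, 0, 2154]) cube([312, 63, 27]);


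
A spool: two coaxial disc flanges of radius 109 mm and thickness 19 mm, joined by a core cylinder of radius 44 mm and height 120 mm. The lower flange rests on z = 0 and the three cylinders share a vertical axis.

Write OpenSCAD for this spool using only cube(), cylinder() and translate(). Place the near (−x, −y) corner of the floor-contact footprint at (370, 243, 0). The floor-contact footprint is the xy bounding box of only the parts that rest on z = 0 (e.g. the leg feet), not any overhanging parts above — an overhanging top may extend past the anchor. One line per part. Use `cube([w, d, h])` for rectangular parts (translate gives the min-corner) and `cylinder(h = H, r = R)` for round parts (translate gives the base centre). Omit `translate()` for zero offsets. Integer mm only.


translate([479, 352, 0]) cylinder(h = 19, r = 109);
translate([479, 352, 19]) cylinder(h = 120, r = 44);
translate([479, 352, 139]) cylinder(h = 19, r = 109);


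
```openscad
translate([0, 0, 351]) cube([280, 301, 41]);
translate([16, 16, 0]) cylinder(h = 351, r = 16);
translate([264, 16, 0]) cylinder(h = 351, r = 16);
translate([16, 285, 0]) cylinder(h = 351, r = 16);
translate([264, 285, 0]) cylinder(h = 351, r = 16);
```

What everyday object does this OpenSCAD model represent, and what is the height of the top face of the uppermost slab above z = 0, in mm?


A stool. The seat height is 392 mm.

A 280×301×41 slab at z = 351 on four corner cylinders — a stool. The seat top is 351 + 41 = 392 mm.


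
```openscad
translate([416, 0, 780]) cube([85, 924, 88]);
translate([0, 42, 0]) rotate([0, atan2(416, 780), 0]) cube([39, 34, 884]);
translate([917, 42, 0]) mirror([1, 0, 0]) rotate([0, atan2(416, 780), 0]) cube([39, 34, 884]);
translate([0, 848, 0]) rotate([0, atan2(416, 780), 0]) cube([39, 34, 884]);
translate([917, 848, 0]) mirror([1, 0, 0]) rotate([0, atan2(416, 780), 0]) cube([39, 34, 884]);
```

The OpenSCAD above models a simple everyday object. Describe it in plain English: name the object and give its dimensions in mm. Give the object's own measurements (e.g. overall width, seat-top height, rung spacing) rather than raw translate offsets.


A sawhorse. A 85×924×88 mm beam (x, y, z) sits on two A-frame leg pairs. Each pair is two raked legs of 39×34 mm section (34 mm along y) splaying symmetrically in x. Each leg rises 780 mm vertically over 416 mm of horizontal reach and is 884 mm long along its own axis. Every leg's outer bottom edge rests on the floor and its outer top edge meets a bottom edge of the beam — the left legs (tilting toward +x) meet the beam's −x bottom edge, the right legs (their mirror images, tilting toward −x) meet its +x bottom edge — so the leg tops tuck under the beam, the beam's underside is 780 mm above the floor, and the feet are 917 mm apart outside-to-outside with the beam centred between them. The two leg pairs are set in 42 mm from either end of the beam.


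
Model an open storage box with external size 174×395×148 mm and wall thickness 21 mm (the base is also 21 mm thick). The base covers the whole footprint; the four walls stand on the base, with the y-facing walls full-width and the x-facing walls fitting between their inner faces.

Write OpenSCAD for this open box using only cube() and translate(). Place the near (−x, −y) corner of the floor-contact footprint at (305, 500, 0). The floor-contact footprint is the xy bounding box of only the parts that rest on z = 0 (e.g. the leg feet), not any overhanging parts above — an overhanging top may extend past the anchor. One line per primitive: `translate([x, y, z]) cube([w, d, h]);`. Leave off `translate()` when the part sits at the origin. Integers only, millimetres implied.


translate([305, 500, 0]) cube([174, 395, 21]);
translate([305, 500, 21]) cube([174, 21, 127]);
translate([305, 874, 21]) cube([174, 21, 127]);
translate([305, 521, 21]) cube([21, 353, 127]);
translate([458, 521, 21]) cube([21, 353, 127]);
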